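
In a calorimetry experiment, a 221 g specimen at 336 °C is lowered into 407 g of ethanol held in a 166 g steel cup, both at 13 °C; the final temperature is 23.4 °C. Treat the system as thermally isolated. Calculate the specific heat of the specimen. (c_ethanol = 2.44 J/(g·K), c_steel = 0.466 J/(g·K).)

c ≈ 0.161 J/(g·K)

Taking heat into each body as positive, Σ m c ΔT = 0:
221·c·(23.4 − 336) + 407·2.44·(23.4 − 13) + 166·0.466·(23.4 − 13) = 0
-69085 c = -11133
c = -11133/-69085 ≈ 0.1611 J/(g·K)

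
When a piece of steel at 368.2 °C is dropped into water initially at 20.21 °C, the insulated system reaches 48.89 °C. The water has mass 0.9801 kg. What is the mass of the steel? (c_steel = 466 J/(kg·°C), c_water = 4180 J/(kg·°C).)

m ≈ 0.79 kg

Heat lost by the steel = heat gained by the water:
m·466·(368.2 − 48.89) = 0.9801·4180·(48.89 − 20.21)
148798 m = 117497  ⇒  m ≈ 0.7896 kg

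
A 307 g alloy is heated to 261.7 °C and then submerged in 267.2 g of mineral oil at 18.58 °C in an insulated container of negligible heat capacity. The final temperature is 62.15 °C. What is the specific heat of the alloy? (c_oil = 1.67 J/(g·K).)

m_s c (T_s − T_f) = m_oil c_oil (T_f − T_0):
307×c×(261.7 − 62.15) = 267.2×1.67×(62.15 − 18.58)
61262 c = 19442  ⇒  c ≈ 0.3174 J/(g·K)

c ≈ 0.317 J/(g·K)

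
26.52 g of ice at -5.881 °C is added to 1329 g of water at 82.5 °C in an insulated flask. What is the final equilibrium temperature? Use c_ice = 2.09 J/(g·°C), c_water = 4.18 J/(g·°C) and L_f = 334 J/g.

T_f ≈ 79.3 °C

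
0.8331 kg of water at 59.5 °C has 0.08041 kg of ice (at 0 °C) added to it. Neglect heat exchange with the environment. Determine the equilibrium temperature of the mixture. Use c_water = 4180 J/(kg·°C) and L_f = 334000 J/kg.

Energy balance with sensible and latent terms:
melt ice: 0.08041·334000 = 26857
  warm the meltwater: 336.11 T
  water cools: 0.8331·4180·(T − 59.5) = 3482.4(T − 59.5)
3818.5 T = 207200 − 26857 = 180343
T ≈ 47.23 °C — above 0 °C, consistent with complete melting.

T_f ≈ 47.2 °C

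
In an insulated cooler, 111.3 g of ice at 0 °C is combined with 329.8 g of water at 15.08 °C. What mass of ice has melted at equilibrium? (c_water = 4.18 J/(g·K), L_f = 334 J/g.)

m_melted ≈ 62.2 g

Cooling the water to 0 °C releases 329.8×4.18×15.08 = 20789 J.
Melting all 111.3 g of ice would need 111.3×334 = 37174 J.
That's not enough to melt it all — equilibrium is at 0 °C with ice remaining.
Mass melted = 20789/334 ≈ 62.24 g.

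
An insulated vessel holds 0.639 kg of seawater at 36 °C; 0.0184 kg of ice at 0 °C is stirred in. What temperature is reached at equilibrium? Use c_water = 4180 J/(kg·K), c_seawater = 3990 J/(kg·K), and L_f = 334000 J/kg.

Heat gained plus heat lost sum to zero:
melt ice: 0.0184·334000 = 6145.6
  meltwater 0→T: 0.0184·4180·T = 76.91 T
  seawater: 2549.6(T − 36)
2626.5 T = 91786 − 6145.6 = 85640
T ≈ 32.61 °C (positive, so assuming full melt was valid).

T_f ≈ 32.6 °C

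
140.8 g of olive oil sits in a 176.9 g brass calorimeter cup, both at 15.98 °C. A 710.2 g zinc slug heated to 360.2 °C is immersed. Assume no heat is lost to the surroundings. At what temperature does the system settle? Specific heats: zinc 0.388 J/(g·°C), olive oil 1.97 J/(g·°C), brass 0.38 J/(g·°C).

T_f ≈ 168.9 °C

Net heat exchanged in the isolated system is zero:
710.2·0.388·(T − 360.2) + 140.8·1.97·(T − 15.98) + 176.9·0.38·(T − 15.98) = 0
275.56(T − 360.2) + 277.38(T − 15.98) + 67.22(T − 15.98) = 0
620.16 T = 104763
T ≈ 168.93 °C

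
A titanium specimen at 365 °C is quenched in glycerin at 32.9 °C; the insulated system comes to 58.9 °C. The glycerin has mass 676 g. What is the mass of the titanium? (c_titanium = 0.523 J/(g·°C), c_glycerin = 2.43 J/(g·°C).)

|Q_titanium| = |Q_glycerin|:
m×0.523×(365 − 58.9) = 676×2.43×(58.9 − 32.9)
160.09 m = 42710  ⇒  m ≈ 266.8 g

m ≈ 267 g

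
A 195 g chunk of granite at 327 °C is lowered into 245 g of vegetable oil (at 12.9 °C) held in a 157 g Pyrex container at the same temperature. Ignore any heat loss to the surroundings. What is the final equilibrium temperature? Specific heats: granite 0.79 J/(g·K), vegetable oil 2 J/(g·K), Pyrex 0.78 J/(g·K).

T_f ≈ 76.0 °C

Net heat exchanged in the isolated system is zero:
195×0.79×(T − 327) + 245×2×(T − 12.9) + 157×0.78×(T − 12.9) = 0
766.51 T = 58275
T = 58275 / 766.51 = 76 °C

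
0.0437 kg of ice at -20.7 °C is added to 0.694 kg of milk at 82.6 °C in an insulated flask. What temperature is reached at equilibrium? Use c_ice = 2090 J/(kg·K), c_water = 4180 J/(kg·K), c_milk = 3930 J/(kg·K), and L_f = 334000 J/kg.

T_f ≈ 71.7 °C

Conservation of energy gives ΣQ = 0:
ice -20.7→0 °C: 0.0437·2090·20.7 = 1890.6
  fusion: m_ice L_f = 0.0437·334000 = 14596
  warm the meltwater: 182.67 T
  milk: 2727.4(T − 82.6)
2910.1 T = 225285 − 16486 = 208798
T ≈ 71.75 °C. Since T > 0 °C, the all-ice-melts assumption holds.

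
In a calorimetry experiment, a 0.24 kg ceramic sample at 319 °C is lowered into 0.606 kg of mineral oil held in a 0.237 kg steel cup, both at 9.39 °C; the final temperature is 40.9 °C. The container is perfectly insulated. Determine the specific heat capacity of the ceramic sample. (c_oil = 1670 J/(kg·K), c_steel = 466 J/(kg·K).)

Net heat exchanged in the isolated system is zero:
0.24×c×(40.9 − 319) + 0.606×1670×(40.9 − 9.39) + 0.237×466×(40.9 − 9.39) = 0
-66.74 c = -35369
c = -35369/-66.74 ≈ 529.9 J/(kg·K)

c ≈ 530 J/(kg·K)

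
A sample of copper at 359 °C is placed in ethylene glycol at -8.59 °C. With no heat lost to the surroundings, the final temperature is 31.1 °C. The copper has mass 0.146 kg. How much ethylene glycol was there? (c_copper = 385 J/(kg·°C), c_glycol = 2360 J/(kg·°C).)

|Q_copper| = |Q_glycol|:
0.146×385×(359 − 31.1) = m×2360×(31.1 − (-8.59))
93668 m = 18431  ⇒  m ≈ 0.1968 kg

m ≈ 0.197 kg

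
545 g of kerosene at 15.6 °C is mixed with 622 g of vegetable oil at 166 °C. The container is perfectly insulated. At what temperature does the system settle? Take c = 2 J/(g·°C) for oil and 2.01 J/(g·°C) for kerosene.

T_f ≈ 95.6 °C

|Q_oil| = |Q_kerosene|:
622*2*(166 − T) = 545*2.01*(T − 15.6)
1244(166 − T) = 1095.4(T − 15.6)
2339.4 T = 223593  ⇒  T ≈ 95.58 °C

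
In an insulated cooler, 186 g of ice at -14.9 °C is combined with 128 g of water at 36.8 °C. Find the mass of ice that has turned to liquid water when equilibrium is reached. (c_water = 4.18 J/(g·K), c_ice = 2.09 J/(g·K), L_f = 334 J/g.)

m_melted ≈ 41.6 g

Heat available from the water dropping to 0 °C: 128·4.18·36.8 = 19689 J.
Warming the ice to 0 °C takes 186·2.09·14.9 = 5792.2 J, leaving 13897 J for melting.
To melt every bit of ice: 186·334 = 62124 J.
Since 13897 < 62124 J, not all the ice melts; equilibrium is at 0 °C.
Mass melted = 13897/334 ≈ 41.61 g.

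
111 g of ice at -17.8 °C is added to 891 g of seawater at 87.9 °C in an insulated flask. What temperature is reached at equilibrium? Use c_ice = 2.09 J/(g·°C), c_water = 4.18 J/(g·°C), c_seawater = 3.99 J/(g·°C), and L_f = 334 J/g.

T_f ≈ 67.5 °C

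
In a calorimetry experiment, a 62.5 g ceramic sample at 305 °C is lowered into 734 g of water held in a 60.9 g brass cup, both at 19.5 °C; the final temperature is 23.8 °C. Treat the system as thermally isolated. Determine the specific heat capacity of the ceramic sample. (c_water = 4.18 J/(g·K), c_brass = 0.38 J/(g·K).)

c ≈ 0.756 J/(g·K)

Energy conservation, ΣQ = 0:
62.5×c×(23.8 − 305) + 734×4.18×(23.8 − 19.5) + 60.9×0.38×(23.8 − 19.5) = 0
-17575 c = -13292
c = -13292/-17575 ≈ 0.7563 J/(g·K)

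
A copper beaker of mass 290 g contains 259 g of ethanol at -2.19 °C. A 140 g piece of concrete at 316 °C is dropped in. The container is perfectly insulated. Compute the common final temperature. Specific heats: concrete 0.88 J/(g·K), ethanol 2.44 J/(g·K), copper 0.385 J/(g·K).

Let T be the final temperature. ΣQ_i = 0:
140*0.88*(T − 316) + 259*2.44*(T − (-2.19)) + 290*0.385*(T − (-2.19)) = 0
123.2(T − 316) + 631.96(T − (-2.19)) + 111.65(T − (-2.19)) = 0
(123.2 + 631.96 + 111.65) T = 123.2*316 + 631.96*(-2.19) + 111.65*(-2.19)
T = 37303/866.81 ≈ 43.03 °C

T_f ≈ 43.0 °C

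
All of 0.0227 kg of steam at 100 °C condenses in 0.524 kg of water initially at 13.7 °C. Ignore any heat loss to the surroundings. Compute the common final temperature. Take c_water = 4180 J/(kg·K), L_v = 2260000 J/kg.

T_f ≈ 39.7 °C

Conservation of energy gives ΣQ = 0:
condense steam: −0.0227·2260000 = −51302; condensed water 100 °C→T: 94.89(T − 100); water warms: 0.524·4180·(T − 13.7) = 2190.3(T − 13.7)
2285.2 T = 51302 + 9488.6 + 30007 = 90798
T ≈ 39.73 °C, under the boiling point, so the assumption holds.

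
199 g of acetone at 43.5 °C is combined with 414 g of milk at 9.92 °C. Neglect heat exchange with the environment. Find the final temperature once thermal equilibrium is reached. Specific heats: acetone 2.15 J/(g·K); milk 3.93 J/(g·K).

Heat lost by the acetone equals heat gained by the milk:
199·2.15·(43.5 − T) = 414·3.93·(T − 9.92)
427.85(43.5 − T) = 1627(T − 9.92)
2054.9 T = 34752  ⇒  T ≈ 16.91 °C

T_f ≈ 16.9 °C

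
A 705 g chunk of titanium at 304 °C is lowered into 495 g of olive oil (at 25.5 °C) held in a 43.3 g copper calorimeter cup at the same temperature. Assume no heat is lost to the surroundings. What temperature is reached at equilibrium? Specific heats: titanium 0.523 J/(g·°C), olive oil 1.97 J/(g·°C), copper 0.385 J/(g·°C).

Heat gained plus heat lost sum to zero:
705·0.523·(T − 304) + 495·1.97·(T − 25.5) + 43.3·0.385·(T − 25.5) = 0
1360.5 T = 137381
T = 137381/1360.5 ≈ 100.98 °C

T_f ≈ 101.0 °C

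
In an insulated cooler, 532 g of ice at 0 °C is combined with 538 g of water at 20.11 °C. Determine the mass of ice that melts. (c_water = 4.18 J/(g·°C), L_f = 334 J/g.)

Cooling the water to 0 °C releases 538·4.18·20.11 = 45224 J.
Fully melting the ice requires m_ice L_f = 532·334 = 177688 J.
Since 45224 < 177688 J, not all the ice melts; equilibrium is at 0 °C.
Mass melted = 45224/334 ≈ 135.4 g.

m_melted ≈ 135 g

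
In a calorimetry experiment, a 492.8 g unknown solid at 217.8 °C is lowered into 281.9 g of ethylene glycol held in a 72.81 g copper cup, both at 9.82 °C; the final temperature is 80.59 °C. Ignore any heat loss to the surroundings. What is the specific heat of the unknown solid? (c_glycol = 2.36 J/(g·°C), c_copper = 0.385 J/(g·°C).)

c ≈ 0.726 J/(g·°C)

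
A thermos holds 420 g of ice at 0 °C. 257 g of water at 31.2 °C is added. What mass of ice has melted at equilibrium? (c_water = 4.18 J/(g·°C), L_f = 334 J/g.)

Heat available from the water dropping to 0 °C: 257×4.18×31.2 = 33517 J.
Fully melting the ice requires m_ice L_f = 420×334 = 140280 J.
Since 33517 < 140280 J, not all the ice melts; equilibrium is at 0 °C.
Mass melted = 33517/334 ≈ 100.4 g.

m_melted ≈ 100 g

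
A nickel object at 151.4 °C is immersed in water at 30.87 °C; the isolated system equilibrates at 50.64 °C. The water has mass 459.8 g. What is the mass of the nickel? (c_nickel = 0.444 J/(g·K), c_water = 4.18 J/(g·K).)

m ≈ 849 g

|Q_nickel| = |Q_water|:
m·0.444·(151.4 − 50.64) = 459.8·4.18·(50.64 − 30.87)
44.74 m = 37997  ⇒  m ≈ 849.3 g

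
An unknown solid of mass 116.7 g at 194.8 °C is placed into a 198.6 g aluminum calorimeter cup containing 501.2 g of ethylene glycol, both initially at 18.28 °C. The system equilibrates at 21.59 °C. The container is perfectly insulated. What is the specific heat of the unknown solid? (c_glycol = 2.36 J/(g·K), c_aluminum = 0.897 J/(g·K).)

c ≈ 0.223 J/(g·K)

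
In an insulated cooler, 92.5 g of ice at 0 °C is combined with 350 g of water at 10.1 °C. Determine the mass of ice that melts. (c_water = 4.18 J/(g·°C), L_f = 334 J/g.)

Heat available from the water dropping to 0 °C: 350·4.18·10.1 = 14776 J.
Melting all 92.5 g of ice would need 92.5·334 = 30895 J.
That's not enough to melt it all — equilibrium is at 0 °C with ice remaining.
m_melt = 14776 / L_f = 44.24 g.

m_melted ≈ 44.2 g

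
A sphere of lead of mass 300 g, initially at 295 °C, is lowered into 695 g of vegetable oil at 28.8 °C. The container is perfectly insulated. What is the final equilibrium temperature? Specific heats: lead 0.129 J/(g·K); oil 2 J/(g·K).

T_f ≈ 36.0 °C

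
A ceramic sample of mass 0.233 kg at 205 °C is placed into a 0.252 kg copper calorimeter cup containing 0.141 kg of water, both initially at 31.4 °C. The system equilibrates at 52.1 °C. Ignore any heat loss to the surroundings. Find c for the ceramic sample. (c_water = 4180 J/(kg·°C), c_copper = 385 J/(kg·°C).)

c ≈ 399 J/(kg·°C)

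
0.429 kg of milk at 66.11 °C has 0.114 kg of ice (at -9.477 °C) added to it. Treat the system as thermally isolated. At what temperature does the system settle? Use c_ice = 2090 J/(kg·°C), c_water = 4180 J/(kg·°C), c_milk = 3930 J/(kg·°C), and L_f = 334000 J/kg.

T_f ≈ 32.9 °C

Let T be the final temperature. ΣQ_i = 0:
ice -9.477→0 °C: 0.114·2090·9.477 = 2258; latent heat to melt: 0.114·334000 = 38076; meltwater 0→T: 0.114·4180·T = 476.52 T; milk cools: 0.429·3930·(T − 66.11) = 1686(T − 66.11)
2162.5 T = 111459 − 40334 = 71125
T ≈ 32.89 °C. Since T > 0 °C, the all-ice-melts assumption holds.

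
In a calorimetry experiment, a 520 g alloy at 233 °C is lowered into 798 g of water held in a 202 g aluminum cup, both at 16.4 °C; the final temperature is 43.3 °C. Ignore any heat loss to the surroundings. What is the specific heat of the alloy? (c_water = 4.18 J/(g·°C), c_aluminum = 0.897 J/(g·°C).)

c ≈ 0.959 J/(g·°C)

Heat gained plus heat lost sum to zero:
520×c×(43.3 − 233) + 798×4.18×(43.3 − 16.4) + 202×0.897×(43.3 − 16.4) = 0
-98644 c = -94603
c = -94603/-98644 ≈ 0.959 J/(g·°C)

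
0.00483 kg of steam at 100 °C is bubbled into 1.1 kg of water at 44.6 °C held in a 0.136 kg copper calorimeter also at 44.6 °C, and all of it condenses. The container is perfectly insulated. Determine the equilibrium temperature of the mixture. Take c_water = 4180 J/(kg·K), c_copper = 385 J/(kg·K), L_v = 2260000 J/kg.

T_f ≈ 47.2 °C

Net heat exchanged in the isolated system is zero:
steam→water at 100 °C releases m L_v = 0.00483·2260000 = 10916; condensed water 100 °C→T: 20.19(T − 100); original water: 4598(T − 44.6); cup: 52.36(T − 44.6)
4670.5 T = 10916 + 2018.9 + 207406 = 220341
T ≈ 47.18 °C, under the boiling point, so the assumption holds.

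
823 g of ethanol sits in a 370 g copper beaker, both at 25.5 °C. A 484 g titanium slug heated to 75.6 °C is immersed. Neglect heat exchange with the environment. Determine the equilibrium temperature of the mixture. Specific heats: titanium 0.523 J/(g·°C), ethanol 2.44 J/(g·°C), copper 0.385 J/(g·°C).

T_f ≈ 30.8 °C

Energy conservation, ΣQ = 0:
484*0.523*(T − 75.6) + 823*2.44*(T − 25.5) + 370*0.385*(T − 25.5) = 0
(253.13 + 2008.1 + 142.45) T = 253.13*75.6 + 2008.1*25.5 + 142.45*25.5
T ≈ 30.78 °C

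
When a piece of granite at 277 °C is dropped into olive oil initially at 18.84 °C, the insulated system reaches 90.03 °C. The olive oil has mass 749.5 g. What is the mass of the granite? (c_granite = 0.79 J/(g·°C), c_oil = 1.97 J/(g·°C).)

m ≈ 712 g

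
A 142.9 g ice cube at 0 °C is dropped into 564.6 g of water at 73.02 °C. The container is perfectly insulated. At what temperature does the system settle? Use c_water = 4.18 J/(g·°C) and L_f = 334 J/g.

Let T be the final temperature. ΣQ_i = 0:
latent heat to melt: 142.9·334 = 47729; meltwater 0→T: 142.9·4.18·T = 597.32 T; water: 2360(T − 73.02)
2957.3 T = 172329 − 47729 = 124601
T ≈ 42.13 °C. Since T > 0 °C, the all-ice-melts assumption holds.

T_f ≈ 42.1 °C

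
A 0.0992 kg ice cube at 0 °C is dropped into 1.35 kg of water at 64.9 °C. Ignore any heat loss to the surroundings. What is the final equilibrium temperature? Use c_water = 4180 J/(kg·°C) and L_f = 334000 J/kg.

Energy conservation, ΣQ = 0:
latent heat to melt: 0.0992×334000 = 33133; meltwater 0→T: 0.0992×4180×T = 414.66 T; water cools: 1.35×4180×(T − 64.9) = 5643(T − 64.9)
6057.7 T = 366231 − 33133 = 333098
T ≈ 54.99 °C — above 0 °C, consistent with complete melting.

T_f ≈ 55.0 °C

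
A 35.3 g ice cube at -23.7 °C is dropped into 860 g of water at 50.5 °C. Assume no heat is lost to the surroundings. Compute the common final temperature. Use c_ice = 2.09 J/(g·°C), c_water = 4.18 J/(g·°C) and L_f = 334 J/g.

T_f ≈ 44.9 °C

Net heat exchanged in the isolated system is zero:
warm ice to 0 °C: 35.3×2.09×(0 − (-23.7)) = 1748.5; latent heat to melt: 35.3×334 = 11790; warm the meltwater: 147.55 T; water: 3594.8(T − 50.5)
3742.4 T = 181537 − 13539 = 167999
T ≈ 44.89 °C — above 0 °C, consistent with complete melting.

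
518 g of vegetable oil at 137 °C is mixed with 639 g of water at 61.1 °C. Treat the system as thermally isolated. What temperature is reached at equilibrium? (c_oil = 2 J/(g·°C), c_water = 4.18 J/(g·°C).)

T_f ≈ 82.3 °C

With ΣQ=0 the equilibrium temperature is the m·c-weighted mean:
T_f = (1036*137 + 2671*61.1) / (1036 + 2671)
    = 305131 / 3707 ≈ 82.31 °C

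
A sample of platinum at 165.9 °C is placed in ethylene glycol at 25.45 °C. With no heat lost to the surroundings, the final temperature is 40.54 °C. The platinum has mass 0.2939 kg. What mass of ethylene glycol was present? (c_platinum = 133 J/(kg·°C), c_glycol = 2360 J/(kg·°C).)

m ≈ 0.138 kg

|Q_platinum| = |Q_glycol|:
0.2939×133×(165.9 − 40.54) = m×2360×(40.54 − 25.45)
35612 m = 4900.2  ⇒  m ≈ 0.1376 kg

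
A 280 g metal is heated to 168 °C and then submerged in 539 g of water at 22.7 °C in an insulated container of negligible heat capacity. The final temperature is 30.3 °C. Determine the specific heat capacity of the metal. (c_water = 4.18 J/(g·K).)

c ≈ 0.444 J/(g·K)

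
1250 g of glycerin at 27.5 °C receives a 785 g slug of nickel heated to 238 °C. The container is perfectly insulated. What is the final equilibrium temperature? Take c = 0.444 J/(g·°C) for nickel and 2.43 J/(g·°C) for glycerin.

T_f ≈ 49.2 °C

Taking heat into each body as positive, Σ m c ΔT = 0:
785×0.444×(T − 238) + 1250×2.43×(T − 27.5) = 0
348.54(T − 238) + 3037.5(T − 27.5) = 0
(348.54 + 3037.5) T = 348.54×238 + 3037.5×27.5
T = 166484/3386 ≈ 49.17 °C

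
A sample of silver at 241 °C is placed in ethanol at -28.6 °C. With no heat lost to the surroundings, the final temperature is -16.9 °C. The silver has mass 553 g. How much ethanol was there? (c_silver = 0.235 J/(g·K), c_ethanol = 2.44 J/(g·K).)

Heat lost by the silver = heat gained by the ethanol:
553·0.235·(241 − -16.9) = m·2.44·(-16.9 − (-28.6))
28.55 m = 33515  ⇒  m ≈ 1174 g

m ≈ 1170 g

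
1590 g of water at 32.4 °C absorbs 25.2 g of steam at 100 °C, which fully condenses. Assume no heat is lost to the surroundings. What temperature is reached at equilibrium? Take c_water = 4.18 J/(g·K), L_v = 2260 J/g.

Let T be the final temperature. ΣQ_i = 0:
steam→water at 100 °C releases m L_v = 25.2·2260 = 56952; condensed water 100 °C→T: 105.34(T − 100); original water: 6646.2(T − 32.4)
6751.5 T = 56952 + 10534 + 215337 = 282822
T ≈ 41.89 °C — below 100 °C, confirming all the steam condensed.

T_f ≈ 41.9 °C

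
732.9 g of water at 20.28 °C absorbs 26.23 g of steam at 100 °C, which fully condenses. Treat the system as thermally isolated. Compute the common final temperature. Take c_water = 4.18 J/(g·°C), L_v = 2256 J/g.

Let T be the final temperature. ΣQ_i = 0:
latent heat released on condensation: 26.23·2256 = 59175
  condensed water 100 °C→T: 109.64(T − 100)
  original water: 3063.5(T − 20.28)
3173.2 T = 59175 + 10964 + 62128 = 132267
T ≈ 41.68 °C — below 100 °C, confirming all the steam condensed.

T_f ≈ 41.7 °C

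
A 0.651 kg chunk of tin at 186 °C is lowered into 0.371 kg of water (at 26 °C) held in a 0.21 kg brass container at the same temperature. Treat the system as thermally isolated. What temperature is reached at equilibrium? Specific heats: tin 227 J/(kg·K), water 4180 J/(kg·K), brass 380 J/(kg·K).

T_f ≈ 39.3 °C

Taking heat into each body as positive, Σ m c ΔT = 0:
0.651×227×(T − 186) + 0.371×4180×(T − 26) + 0.21×380×(T − 26) = 0
1778.4 T = 69882
T ≈ 39.30 °C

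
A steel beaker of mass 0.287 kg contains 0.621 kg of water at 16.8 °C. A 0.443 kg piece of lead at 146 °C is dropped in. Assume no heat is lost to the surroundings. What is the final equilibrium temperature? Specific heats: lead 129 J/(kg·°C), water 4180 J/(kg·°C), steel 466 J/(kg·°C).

T_f ≈ 19.4 °C

Setting the total heat transfer to zero:
0.443*129*(T − 146) + 0.621*4180*(T − 16.8) + 0.287*466*(T − 16.8) = 0
57.15(T − 146) + 2595.8(T − 16.8) + 133.74(T − 16.8) = 0
2786.7 T = 54199
T = 54199/2786.7 ≈ 19.45 °C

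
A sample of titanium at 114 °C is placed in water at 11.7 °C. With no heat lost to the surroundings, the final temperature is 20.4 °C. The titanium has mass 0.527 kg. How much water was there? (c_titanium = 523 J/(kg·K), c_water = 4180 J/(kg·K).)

m ≈ 0.709 kg

Energy conservation, ΣQ = 0:
0.527·523·(20.4 − 114) + m·4180·(20.4 − 11.7) = 0
36366 m = 25798
m = 25798/36366 ≈ 0.7094 kg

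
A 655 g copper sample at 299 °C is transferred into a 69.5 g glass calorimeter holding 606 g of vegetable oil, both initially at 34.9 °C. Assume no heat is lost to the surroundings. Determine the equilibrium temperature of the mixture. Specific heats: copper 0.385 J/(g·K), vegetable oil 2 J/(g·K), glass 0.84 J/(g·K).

T_f ≈ 78.6 °C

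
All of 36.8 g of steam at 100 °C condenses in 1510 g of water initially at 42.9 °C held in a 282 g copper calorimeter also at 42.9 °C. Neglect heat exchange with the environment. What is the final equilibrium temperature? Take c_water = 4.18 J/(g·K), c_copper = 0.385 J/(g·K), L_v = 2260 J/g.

T_f ≈ 56.9 °C

Let T be the final temperature. ΣQ_i = 0:
steam→water at 100 °C releases m L_v = 36.8·2260 = 83168; condensed water 100 °C→T: 153.82(T − 100); water warms: 1510·4.18·(T − 42.9) = 6311.8(T − 42.9); cup: 108.57(T − 42.9)
6574.2 T = 83168 + 15382 + 275434 = 373984
T ≈ 56.89 °C, under the boiling point, so the assumption holds.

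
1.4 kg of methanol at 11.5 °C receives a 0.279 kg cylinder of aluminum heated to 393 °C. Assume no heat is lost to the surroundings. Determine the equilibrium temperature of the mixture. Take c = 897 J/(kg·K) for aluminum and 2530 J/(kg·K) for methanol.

T_f ≈ 36.7 °C

Heat lost by the aluminum equals heat gained by the methanol:
0.279×897×(393 − T) = 1.4×2530×(T − 11.5)
250.26(393 − T) = 3542(T − 11.5)
3792.3 T = 139086  ⇒  T ≈ 36.68 °C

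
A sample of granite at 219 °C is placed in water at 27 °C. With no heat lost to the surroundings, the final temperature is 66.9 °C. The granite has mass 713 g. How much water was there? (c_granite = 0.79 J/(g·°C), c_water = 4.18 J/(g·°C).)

m ≈ 514 g

Let T be the final temperature. ΣQ_i = 0:
713·0.79·(66.9 − 219) + m·4.18·(66.9 − 27) = 0
166.78 m = 85673
m = 85673/166.78 ≈ 513.7 g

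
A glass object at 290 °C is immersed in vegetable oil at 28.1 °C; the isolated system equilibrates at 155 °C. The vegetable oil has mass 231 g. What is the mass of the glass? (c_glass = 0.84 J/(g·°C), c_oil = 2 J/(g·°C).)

m ≈ 517 g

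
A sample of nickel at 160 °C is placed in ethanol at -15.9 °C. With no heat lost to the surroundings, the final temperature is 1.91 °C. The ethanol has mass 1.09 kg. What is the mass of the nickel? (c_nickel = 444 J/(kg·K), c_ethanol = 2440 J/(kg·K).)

m ≈ 0.675 kg

Heat lost by the nickel = heat gained by the ethanol:
m×444×(160 − 1.91) = 1.09×2440×(1.91 − (-15.9))
70192 m = 47367  ⇒  m ≈ 0.6748 kg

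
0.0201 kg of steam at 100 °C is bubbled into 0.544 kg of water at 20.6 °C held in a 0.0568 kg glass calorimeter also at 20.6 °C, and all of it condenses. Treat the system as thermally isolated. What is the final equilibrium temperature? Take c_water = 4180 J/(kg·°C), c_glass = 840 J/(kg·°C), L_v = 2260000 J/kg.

Let T be the final temperature. ΣQ_i = 0:
steam→water at 100 °C releases m L_v = 0.0201×2260000 = 45426; condensate cools 100→T: 0.0201×4180×(T − 100) = 84.02(T − 100); water warms: 0.544×4180×(T − 20.6) = 2273.9(T − 20.6); glass cup: 0.0568×840×(T − 20.6) = 47.71(T − 20.6)
2405.7 T = 45426 + 8401.8 + 47826 = 101653
T ≈ 42.26 °C (< 100 °C, so full condensation is consistent).

T_f ≈ 42.3 °C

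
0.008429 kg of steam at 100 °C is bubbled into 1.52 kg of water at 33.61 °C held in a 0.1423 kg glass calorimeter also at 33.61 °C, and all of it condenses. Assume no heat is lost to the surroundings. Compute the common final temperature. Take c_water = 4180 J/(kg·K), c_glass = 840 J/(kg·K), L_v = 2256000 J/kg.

Net heat exchanged in the isolated system is zero:
latent heat released on condensation: 0.008429×2256000 = 19016
  condensate cools 100→T: 0.008429×4180×(T − 100) = 35.23(T − 100)
  water warms: 1.52×4180×(T − 33.61) = 6353.6(T − 33.61)
  cup: 119.53(T − 33.61)
6508.4 T = 19016 + 3523.3 + 217562 = 240101
T ≈ 36.89 °C, under the boiling point, so the assumption holds.

T_f ≈ 36.9 °C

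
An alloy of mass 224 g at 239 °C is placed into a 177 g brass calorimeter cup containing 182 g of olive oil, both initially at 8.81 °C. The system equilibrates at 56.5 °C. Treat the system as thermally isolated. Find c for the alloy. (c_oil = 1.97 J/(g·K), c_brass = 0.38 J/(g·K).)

Heat gained plus heat lost sum to zero:
224×c×(56.5 − 239) + 182×1.97×(56.5 − 8.81) + 177×0.38×(56.5 − 8.81) = 0
-40880 c = -20306
c = -20306/-40880 ≈ 0.4967 J/(g·K)

c ≈ 0.497 J/(g·K)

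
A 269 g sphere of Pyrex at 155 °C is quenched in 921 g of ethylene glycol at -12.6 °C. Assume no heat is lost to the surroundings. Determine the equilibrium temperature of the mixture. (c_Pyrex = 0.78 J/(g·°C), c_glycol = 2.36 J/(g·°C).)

T_f ≈ 2.2 °C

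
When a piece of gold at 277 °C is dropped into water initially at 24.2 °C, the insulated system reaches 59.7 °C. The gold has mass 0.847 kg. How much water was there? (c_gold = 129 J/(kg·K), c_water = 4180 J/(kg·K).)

m ≈ 0.16 kg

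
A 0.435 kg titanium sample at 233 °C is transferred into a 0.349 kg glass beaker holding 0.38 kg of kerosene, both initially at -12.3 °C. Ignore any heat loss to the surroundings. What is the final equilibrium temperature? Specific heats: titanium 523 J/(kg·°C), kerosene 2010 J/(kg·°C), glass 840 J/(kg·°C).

Conservation of energy gives ΣQ = 0:
0.435*523*(T − 233) + 0.38*2010*(T − (-12.3)) + 0.349*840*(T − (-12.3)) = 0
227.5(T − 233) + 763.8(T − (-12.3)) + 293.16(T − (-12.3)) = 0
(227.5 + 763.8 + 293.16) T = 227.5*233 + 763.8*(-12.3) + 293.16*(-12.3)
T = 40008 / 1284.5 = 31.1 °C

T_f ≈ 31.1 °C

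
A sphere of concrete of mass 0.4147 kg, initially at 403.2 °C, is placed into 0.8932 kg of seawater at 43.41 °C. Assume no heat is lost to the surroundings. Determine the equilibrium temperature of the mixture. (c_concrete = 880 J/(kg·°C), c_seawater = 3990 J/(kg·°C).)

Net heat exchanged in the isolated system is zero:
0.4147·880·(T − 403.2) + 0.8932·3990·(T − 43.41) = 0
364.94(T − 403.2) + 3563.9(T − 43.41) = 0
3928.8 T = 301850
T ≈ 76.83 °C

T_f ≈ 76.8 °C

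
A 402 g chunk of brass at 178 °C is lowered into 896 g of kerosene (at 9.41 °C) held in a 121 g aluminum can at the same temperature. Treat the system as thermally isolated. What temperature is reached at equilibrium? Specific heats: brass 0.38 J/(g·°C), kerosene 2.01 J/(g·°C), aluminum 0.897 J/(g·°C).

T_f = Σ m_i c_i T_i / Σ m_i c_i:
T_f = (152.76·178 + 1801·9.41 + 108.54·9.41) / (152.76 + 1801 + 108.54)
    = 45160 / 2062.3 ≈ 21.90 °C

T_f ≈ 21.9 °C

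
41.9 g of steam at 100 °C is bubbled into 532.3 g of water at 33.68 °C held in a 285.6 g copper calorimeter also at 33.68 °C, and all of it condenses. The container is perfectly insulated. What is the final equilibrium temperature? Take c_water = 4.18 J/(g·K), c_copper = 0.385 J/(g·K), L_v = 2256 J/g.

T_f ≈ 76.0 °C

Sum of m c ΔT and latent-heat terms is zero:
steam→water at 100 °C releases m L_v = 41.9×2256 = 94526
  condensate cools 100→T: 41.9×4.18×(T − 100) = 175.14(T − 100)
  original water: 2225(T − 33.68)
  cup: 109.96(T − 33.68)
2510.1 T = 94526 + 17514 + 78642 = 190682
T ≈ 75.97 °C — below 100 °C, confirming all the steam condensed.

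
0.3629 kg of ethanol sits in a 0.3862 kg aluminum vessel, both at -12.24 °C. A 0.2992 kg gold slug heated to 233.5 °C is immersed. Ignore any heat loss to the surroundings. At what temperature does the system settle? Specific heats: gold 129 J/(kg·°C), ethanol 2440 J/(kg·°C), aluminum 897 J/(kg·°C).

T_f ≈ -4.8 °C

Setting the total heat transfer to zero:
0.2992·129·(T − 233.5) + 0.3629·2440·(T − (-12.24)) + 0.3862·897·(T − (-12.24)) = 0
1270.5 T = -6066.1
T = -6066.1/1270.5 ≈ -4.77 °C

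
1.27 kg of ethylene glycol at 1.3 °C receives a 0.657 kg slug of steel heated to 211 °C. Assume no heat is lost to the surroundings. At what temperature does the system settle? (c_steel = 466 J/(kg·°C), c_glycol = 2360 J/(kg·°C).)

|Q_steel| = |Q_glycol|:
0.657·466·(211 − T) = 1.27·2360·(T − 1.3)
306.16(211 − T) = 2997.2(T − 1.3)
3303.4 T = 68497  ⇒  T ≈ 20.74 °C

T_f ≈ 20.7 °C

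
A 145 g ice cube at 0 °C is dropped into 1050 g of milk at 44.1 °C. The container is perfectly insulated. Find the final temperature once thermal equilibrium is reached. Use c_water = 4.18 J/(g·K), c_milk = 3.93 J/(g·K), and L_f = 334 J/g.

T_f ≈ 28.2 °C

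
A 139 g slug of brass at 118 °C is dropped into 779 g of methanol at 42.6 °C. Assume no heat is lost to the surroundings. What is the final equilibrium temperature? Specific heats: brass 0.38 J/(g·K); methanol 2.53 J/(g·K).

T_f ≈ 44.6 °C

Net heat exchanged in the isolated system is zero:
139·0.38·(T − 118) + 779·2.53·(T − 42.6) = 0
2023.7 T = 90192
T ≈ 44.57 °C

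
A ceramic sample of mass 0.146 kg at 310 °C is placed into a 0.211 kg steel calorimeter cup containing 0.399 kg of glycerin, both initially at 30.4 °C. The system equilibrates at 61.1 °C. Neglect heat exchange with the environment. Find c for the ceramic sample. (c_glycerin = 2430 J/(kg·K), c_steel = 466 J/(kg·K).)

c ≈ 902 J/(kg·K)

Energy conservation, ΣQ = 0:
0.146×c×(61.1 − 310) + 0.399×2430×(61.1 − 30.4) + 0.211×466×(61.1 − 30.4) = 0
-36.34 c = -32784
c = -32784/-36.34 ≈ 902.2 J/(kg·K)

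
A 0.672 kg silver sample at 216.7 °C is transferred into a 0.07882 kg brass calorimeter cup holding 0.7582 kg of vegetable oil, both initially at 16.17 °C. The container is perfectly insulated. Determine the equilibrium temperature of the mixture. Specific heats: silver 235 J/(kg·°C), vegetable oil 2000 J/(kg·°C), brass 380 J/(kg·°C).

T_f ≈ 34.8 °C

Energy conservation, ΣQ = 0:
0.672×235×(T − 216.7) + 0.7582×2000×(T − 16.17) + 0.07882×380×(T − 16.17) = 0
157.92(T − 216.7) + 1516.4(T − 16.17) + 29.95(T − 16.17) = 0
1704.3 T = 59226
T = 59226 / 1704.3 = 34.8 °C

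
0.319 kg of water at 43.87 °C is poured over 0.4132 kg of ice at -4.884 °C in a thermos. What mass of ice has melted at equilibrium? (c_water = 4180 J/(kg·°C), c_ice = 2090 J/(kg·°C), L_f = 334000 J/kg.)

m_melted ≈ 0.163 kg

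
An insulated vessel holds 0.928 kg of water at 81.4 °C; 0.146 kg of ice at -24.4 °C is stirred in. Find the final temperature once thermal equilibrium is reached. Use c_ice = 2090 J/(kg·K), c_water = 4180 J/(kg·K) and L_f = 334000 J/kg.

Taking heat into each body as positive, Σ m c ΔT = 0:
warm ice to 0 °C: 0.146·2090·(0 − (-24.4)) = 7445.4; melt ice: 0.146·334000 = 48764; meltwater 0→T: 0.146·4180·T = 610.28 T; water cools: 0.928·4180·(T − 81.4) = 3879(T − 81.4)
4489.3 T = 315754 − 56209 = 259544
T ≈ 57.81 °C. Since T > 0 °C, the all-ice-melts assumption holds.

T_f ≈ 57.8 °C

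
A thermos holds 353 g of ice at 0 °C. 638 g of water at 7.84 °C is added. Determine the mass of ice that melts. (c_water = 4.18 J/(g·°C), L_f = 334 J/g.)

Heat available from the water dropping to 0 °C: 638×4.18×7.84 = 20908 J.
Fully melting the ice requires m_ice L_f = 353×334 = 117902 J.
Since 20908 < 117902 J, not all the ice melts; equilibrium is at 0 °C.
Mass melted = 20908/334 ≈ 62.6 g.

m_melted ≈ 62.6 g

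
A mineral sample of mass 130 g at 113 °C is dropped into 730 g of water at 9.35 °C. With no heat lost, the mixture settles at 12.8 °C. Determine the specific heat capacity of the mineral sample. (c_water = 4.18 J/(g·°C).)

c ≈ 0.808 J/(g·°C)

Setting the total heat transfer to zero:
130·c·(12.8 − 113) + 730·4.18·(12.8 − 9.35) = 0
-13026 c = -10527
c = -10527/-13026 ≈ 0.8082 J/(g·°C)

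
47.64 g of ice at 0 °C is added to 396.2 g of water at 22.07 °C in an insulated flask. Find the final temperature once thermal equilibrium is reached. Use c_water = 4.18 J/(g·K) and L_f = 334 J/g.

T_f ≈ 11.1 °C

Heat gained plus heat lost sum to zero:
latent heat to melt: 47.64·334 = 15912
  warm the meltwater: 199.14 T
  water: 1656.1(T − 22.07)
1855.3 T = 36550 − 15912 = 20639
T ≈ 11.12 °C (positive, so assuming full melt was valid).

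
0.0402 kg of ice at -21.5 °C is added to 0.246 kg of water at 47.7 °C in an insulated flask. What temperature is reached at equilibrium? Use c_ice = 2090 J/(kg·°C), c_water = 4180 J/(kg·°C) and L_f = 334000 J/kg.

T_f ≈ 28.3 °C

Conservation of energy gives ΣQ = 0:
warm ice to 0 °C: 0.0402·2090·(0 − (-21.5)) = 1806.4; fusion: m_ice L_f = 0.0402·334000 = 13427; meltwater 0→T: 0.0402·4180·T = 168.04 T; water cools: 0.246·4180·(T − 47.7) = 1028.3(T − 47.7)
1196.3 T = 49049 − 15233 = 33816
T ≈ 28.27 °C. Since T > 0 °C, the all-ice-melts assumption holds.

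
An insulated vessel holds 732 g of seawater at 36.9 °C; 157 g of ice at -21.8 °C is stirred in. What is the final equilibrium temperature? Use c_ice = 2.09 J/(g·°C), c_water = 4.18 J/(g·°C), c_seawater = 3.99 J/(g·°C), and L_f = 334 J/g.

T_f ≈ 13.5 °C

Net heat exchanged in the isolated system is zero:
warm ice to 0 °C: 157·2.09·(0 − (-21.8)) = 7153.2
  fusion: m_ice L_f = 157·334 = 52438
  meltwater 0→T: 157·4.18·T = 656.26 T
  seawater: 2920.7(T − 36.9)
3576.9 T = 107773 − 59591 = 48182
T ≈ 13.47 °C. Since T > 0 °C, the all-ice-melts assumption holds.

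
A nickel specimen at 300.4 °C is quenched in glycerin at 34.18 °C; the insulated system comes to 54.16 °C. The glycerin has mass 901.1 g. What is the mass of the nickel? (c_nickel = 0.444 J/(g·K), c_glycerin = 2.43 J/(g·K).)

|Q_nickel| = |Q_glycerin|:
m·0.444·(300.4 − 54.16) = 901.1·2.43·(54.16 − 34.18)
109.33 m = 43750  ⇒  m ≈ 400.2 g

m ≈ 400 g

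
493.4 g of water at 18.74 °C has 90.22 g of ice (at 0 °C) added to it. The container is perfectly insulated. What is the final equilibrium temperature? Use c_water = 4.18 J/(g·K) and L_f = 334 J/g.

T_f ≈ 3.5 °C

Setting the total heat transfer to zero:
latent heat to melt: 90.22×334 = 30133
  warm the meltwater: 377.12 T
  water: 2062.4(T − 18.74)
2439.5 T = 38650 − 30133 = 8516.1
T ≈ 3.49 °C (positive, so assuming full melt was valid).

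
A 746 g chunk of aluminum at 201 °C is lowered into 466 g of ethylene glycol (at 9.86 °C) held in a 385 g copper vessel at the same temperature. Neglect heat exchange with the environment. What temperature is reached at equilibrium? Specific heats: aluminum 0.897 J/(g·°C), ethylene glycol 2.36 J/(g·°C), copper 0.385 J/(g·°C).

T_f ≈ 76.6 °C

T_f = Σ m_i c_i T_i / Σ m_i c_i:
T_f = (669.16×201 + 1099.8×9.86 + 148.22×9.86) / (669.16 + 1099.8 + 148.22)
    = 146807 / 1917.1 ≈ 76.58 °C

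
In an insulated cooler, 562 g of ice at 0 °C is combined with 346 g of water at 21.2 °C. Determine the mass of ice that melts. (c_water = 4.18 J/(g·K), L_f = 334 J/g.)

Water can give up m c ΔT = 346·4.18·21.2 = 30661 J before reaching 0 °C.
To melt every bit of ice: 562·334 = 187708 J.
30661 J < 187708 J, so only part of the ice melts and the system sits at 0 °C.
m_melt = 30661 / L_f = 91.8 g.

m_melted ≈ 91.8 g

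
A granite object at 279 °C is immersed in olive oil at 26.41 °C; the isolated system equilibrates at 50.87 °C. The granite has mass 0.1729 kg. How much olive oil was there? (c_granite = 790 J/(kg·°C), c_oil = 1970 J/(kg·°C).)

m ≈ 0.647 kg

Taking heat into each body as positive, Σ m c ΔT = 0:
0.1729·790·(50.87 − 279) + m·1970·(50.87 − 26.41) = 0
48186 m = 31161
m = 31161/48186 ≈ 0.6467 kg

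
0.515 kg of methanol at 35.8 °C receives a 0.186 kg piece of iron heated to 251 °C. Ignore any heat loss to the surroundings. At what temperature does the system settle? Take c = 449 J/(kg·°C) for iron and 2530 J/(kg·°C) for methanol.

T_f ≈ 48.8 °C

Taking heat into each body as positive, Σ m c ΔT = 0:
0.186*449*(T − 251) + 0.515*2530*(T − 35.8) = 0
1386.5 T = 67608
T ≈ 48.76 °C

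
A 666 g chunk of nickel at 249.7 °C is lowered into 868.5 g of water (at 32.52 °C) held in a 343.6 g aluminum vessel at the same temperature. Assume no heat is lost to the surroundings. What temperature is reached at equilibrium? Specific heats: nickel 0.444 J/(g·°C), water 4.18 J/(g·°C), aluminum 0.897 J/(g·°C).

With ΣQ=0 the equilibrium temperature is the m·c-weighted mean:
T_f = (295.7*249.7 + 3630.3*32.52 + 308.21*32.52) / (295.7 + 3630.3 + 308.21)
    = 201919 / 4234.2 ≈ 47.69 °C

T_f ≈ 47.7 °C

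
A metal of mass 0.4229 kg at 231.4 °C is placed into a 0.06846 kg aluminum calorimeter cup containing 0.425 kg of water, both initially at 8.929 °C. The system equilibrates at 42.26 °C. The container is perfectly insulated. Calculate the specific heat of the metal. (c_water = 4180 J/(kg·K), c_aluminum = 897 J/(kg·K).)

c ≈ 766 J/(kg·K)

Taking heat into each body as positive, Σ m c ΔT = 0:
0.4229·c·(42.26 − 231.4) + 0.425·4180·(42.26 − 8.929) + 0.06846·897·(42.26 − 8.929) = 0
-79.99 c = -61259
c = -61259/-79.99 ≈ 765.9 J/(kg·K)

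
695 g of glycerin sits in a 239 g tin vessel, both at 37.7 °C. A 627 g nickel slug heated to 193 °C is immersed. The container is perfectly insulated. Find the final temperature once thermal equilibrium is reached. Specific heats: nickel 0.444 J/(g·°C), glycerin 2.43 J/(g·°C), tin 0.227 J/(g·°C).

T_f ≈ 59.1 °C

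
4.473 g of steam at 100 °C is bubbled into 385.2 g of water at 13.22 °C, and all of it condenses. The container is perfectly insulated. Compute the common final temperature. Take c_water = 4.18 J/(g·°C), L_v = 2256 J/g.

T_f ≈ 20.4 °C

Conservation of energy gives ΣQ = 0:
condense steam: −4.473·2256 = −10091
  condensed water 100 °C→T: 18.7(T − 100)
  original water: 1610.1(T − 13.22)
1628.8 T = 10091 + 1869.7 + 21286 = 33247
T ≈ 20.41 °C, under the boiling point, so the assumption holds.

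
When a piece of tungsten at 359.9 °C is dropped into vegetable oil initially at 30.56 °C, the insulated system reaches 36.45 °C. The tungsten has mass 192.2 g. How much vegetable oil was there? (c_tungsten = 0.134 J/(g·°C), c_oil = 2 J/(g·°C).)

|Q_tungsten| = |Q_oil|:
192.2×0.134×(359.9 − 36.45) = m×2×(36.45 − 30.56)
11.78 m = 8330.4  ⇒  m ≈ 707.2 g

m ≈ 707 g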